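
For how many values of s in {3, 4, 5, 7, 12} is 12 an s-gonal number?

s = 3: P(3, 4) = 10 and P(3, 5) = 15; 12 is not s-gonal.
s = 4: P(4, 3) = 9 and P(4, 4) = 16; 12 is not s-gonal.
s = 5: P(5, 3) = 12. ✓
s = 7: P(7, 2) = 7 and P(7, 3) = 18; 12 is not s-gonal.
s = 12: P(12, 2) = 12. ✓
Hits: s ∈ {5, 12} → 2.

2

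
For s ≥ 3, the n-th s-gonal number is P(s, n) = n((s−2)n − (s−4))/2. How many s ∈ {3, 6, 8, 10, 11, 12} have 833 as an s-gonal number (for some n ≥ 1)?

2

s = 3: P(3, 40) = 820 and P(3, 41) = 861; 833 is not s-gonal.
s = 6: P(6, 20) = 780 and P(6, 21) = 861; 833 is not s-gonal.
s = 8: P(8, 17) = 833. ✓
s = 10: P(10, 14) = 742 and P(10, 15) = 855; 833 is not s-gonal.
s = 11: P(11, 14) = 833. ✓
s = 12: P(12, 13) = 793 and P(12, 14) = 924; 833 is not s-gonal.
Hits: s ∈ {8, 11} → 2.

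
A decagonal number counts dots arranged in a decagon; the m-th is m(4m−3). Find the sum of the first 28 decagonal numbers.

29638

Σ i(4i−3) = 4Σi² − 3Σi over i = 1..28.
Σi = 406 and Σi² = 7714.
4·7714 − 3·406 = 29638.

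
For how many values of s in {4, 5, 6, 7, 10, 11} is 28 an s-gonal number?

1

s = 4: P(4, 5) = 25 and P(4, 6) = 36; 28 is not s-gonal.
s = 5: P(5, 4) = 22 and P(5, 5) = 35; 28 is not s-gonal.
s = 6: P(6, 4) = 28. ✓
s = 7: P(7, 3) = 18 and P(7, 4) = 34; 28 is not s-gonal.
s = 10: P(10, 3) = 27 and P(10, 4) = 52; 28 is not s-gonal.
s = 11: P(11, 2) = 11 and P(11, 3) = 30; 28 is not s-gonal.
Hits: s ∈ {6} → 1.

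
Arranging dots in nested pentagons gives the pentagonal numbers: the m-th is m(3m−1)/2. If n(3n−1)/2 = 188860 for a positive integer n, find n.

355

Set n(3n−1)/2 = 188860, giving 3n² − n − 377720 = 0.
The discriminant is 1 + 24·188860 = 4532641, and √4532641 = 2129.
So n = (1 + 2129) / 6 = 2130/6 = 355.
Check: 355·(3·355 − 1)/2 = 188860. ✓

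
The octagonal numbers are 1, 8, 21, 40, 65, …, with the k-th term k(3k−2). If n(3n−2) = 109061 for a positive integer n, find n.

191

Set n(3n−2) = 109061, giving 3n² − 2n − 109061 = 0.
The discriminant is 4 + 12·109061 = 1308736, and √1308736 = 1144.
So n = (2 + 1144) / 6 = 1146/6 = 191.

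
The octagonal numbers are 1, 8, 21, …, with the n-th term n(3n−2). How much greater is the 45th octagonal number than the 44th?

Consecutive octagonal numbers differ by 6n − 5: here 6·45 − 5 = 265.

265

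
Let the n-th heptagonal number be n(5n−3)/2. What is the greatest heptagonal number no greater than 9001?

Solve n(5n−3)/2 ≤ 9001 for integer n.
n = 60 gives 8910 ≤ 9001, while n = 61 gives 9211 > 9001; so the answer is 8910.

8910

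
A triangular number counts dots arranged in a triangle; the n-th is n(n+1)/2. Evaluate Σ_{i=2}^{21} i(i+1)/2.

1770

Σ i(i+1)/2 = (Σi² + Σi) / 2 over i = 2..21.
Σi = 231 − 1 = 230 and Σi² = 3311 − 1 = 3310.
(1·3310 + 1·230) / 2 = 3540/2 = 1770.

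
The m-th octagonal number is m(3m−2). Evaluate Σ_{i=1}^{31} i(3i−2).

30256

Σ i(3i−2) = 3Σi² − 2Σi over i = 1..31.
Σi = 496 and Σi² = 10416.
3·10416 − 2·496 = 30256.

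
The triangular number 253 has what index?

Set n(n+1)/2 = 253, giving n² + n − 506 = 0.
The discriminant is 1 + 8·253 = 2025, and √2025 = 45.
So n = (-1 + 45) / 2 = 44/2 = 22.
Check: 22·23/2 = 253. ✓

22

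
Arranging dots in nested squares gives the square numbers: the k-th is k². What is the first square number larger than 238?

Solve n² > 238 for integer n.
The largest n with value ≤ 238 is 15 (since 225 ≤ 238 < 256), so the first above is n = 16, value 256.

256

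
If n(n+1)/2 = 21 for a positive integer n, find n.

6

Set n(n+1)/2 = 21, giving n² + n − 42 = 0.
The discriminant is 1 + 8·21 = 169, and √169 = 13.
So n = (-1 + 13) / 2 = 12/2 = 6.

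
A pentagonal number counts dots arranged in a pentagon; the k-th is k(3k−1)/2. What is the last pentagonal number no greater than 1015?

1001

Solve n(3n−1)/2 ≤ 1015 for integer n.
n = 26 gives 1001 ≤ 1015, while n = 27 gives 1080 > 1015; so the answer is 1001.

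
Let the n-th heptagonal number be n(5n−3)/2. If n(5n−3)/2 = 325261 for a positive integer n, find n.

Set n(5n−3)/2 = 325261, giving 5n² − 3n − 650522 = 0.
The discriminant is 9 + 40·325261 = 13010449, and √13010449 = 3607.
So n = (3 + 3607) / 10 = 3610/10 = 361.

361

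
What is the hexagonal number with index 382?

The 382nd hexagonal number is n(2n−1) with n = 382.
382·(2·382 − 1) = 382·763 = 291466.

291466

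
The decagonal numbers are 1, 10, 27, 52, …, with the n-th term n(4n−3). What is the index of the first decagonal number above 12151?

Solve n(4n−3) > 12151 for integer n.
The largest n with value ≤ 12151 is 55 (since 11935 ≤ 12151 < 12376), so the first above is n = 56, value 12376.

56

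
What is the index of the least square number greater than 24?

Solve n² > 24 for integer n.
The largest n with value ≤ 24 is 4 (since 16 ≤ 24 < 25), so the first above is n = 5, value 25.

5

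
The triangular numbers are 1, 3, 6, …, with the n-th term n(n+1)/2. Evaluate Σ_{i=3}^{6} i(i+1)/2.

Σ i(i+1)/2 = (Σi² + Σi) / 2 over i = 3..6.
Σi = 21 − 3 = 18 and Σi² = 91 − 5 = 86.
(1·86 + 1·18) / 2 = 104/2 = 52.

52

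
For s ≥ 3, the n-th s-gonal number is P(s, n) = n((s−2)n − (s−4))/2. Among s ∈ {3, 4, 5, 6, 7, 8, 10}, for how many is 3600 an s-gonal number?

s = 3: P(3, 84) = 3570 and P(3, 85) = 3655; 3600 is not s-gonal.
s = 4: P(4, 60) = 3600. ✓
s = 5: P(5, 49) = 3577 and P(5, 50) = 3725; 3600 is not s-gonal.
s = 6: P(6, 42) = 3486 and P(6, 43) = 3655; 3600 is not s-gonal.
s = 7: P(7, 38) = 3553 and P(7, 39) = 3744; 3600 is not s-gonal.
s = 8: P(8, 34) = 3400 and P(8, 35) = 3605; 3600 is not s-gonal.
s = 10: P(10, 30) = 3510 and P(10, 31) = 3751; 3600 is not s-gonal.
Hits: s ∈ {4} → 1.

1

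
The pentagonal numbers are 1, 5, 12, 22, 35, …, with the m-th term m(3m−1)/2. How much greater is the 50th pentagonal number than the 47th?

435

50·(3·50 − 1)/2 = 3725 and 47·(3·47 − 1)/2 = 3290.
Difference: 3725 − 3290 = 435.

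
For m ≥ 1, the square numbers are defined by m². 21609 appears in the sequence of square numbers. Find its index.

We need n² = 21609, so n = √21609 = 147.
Check: 147² = 21609. ✓

147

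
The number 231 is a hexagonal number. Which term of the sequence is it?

Set n(2n−1) = 231, giving 2n² − n − 231 = 0.
So n = (1 + 43) / 4 = 44/4 = 11.

11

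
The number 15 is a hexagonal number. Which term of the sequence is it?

3

Set n(2n−1) = 15, giving 2n² − n − 15 = 0.
The discriminant is 1 + 8·15 = 121, and √121 = 11.
So n = (1 + 11) / 4 = 12/4 = 3.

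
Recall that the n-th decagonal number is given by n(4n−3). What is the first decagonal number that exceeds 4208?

4257

Solve n(4n−3) > 4208 for integer n.
The largest n with value ≤ 4208 is 32 (since 4000 ≤ 4208 < 4257), so the first above is n = 33, value 4257.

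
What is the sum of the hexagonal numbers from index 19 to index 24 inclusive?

Σ i(2i−1) = 2Σi² − Σi over i = 19..24.
Σi = 300 − 171 = 129 and Σi² = 4900 − 2109 = 2791.
2·2791 − 1·129 = 5453.

5453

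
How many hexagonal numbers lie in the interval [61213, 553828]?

351

The n-th hexagonal number is n(2n−1).
Smallest index with value ≥ 61213: n = 176 (giving 61776).
Largest index with value ≤ 553828: n = 526 (giving 552826).
Indices 176 through 526: 351 terms.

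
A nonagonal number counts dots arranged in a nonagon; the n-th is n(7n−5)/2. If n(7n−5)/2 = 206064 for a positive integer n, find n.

243

Set n(7n−5)/2 = 206064, giving 7n² − 5n − 412128 = 0.
So n = (5 + 3397) / 14 = 3402/14 = 243.
Check: 243·(7·243 − 5)/2 = 206064. ✓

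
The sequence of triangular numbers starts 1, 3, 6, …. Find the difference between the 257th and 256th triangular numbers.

257

Consecutive triangular numbers differ by n: T_{257} − T_{256} = 257.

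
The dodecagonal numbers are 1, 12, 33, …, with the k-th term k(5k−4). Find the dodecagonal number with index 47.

The 47th dodecagonal number is n(5n−4) with n = 47.
47·(5·47 − 4) = 47·231 = 10857.

10857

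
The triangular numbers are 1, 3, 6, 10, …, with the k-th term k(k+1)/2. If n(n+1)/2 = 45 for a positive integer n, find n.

9

Set n(n+1)/2 = 45, giving n² + n − 90 = 0.
The discriminant is 1 + 8·45 = 361, and √361 = 19.
So n = (-1 + 19) / 2 = 18/2 = 9.
Check: 9·10/2 = 45. ✓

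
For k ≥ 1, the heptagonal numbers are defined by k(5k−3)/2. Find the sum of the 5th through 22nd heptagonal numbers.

Σ i(5i−3)/2 = (5Σi² − 3Σi) / 2 over i = 5..22.
Σi = 253 − 10 = 243 and Σi² = 3795 − 30 = 3765.
(5·3765 − 3·243) / 2 = 18096/2 = 9048.

9048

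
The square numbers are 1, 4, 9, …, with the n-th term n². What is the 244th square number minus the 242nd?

972

244² = 59536 and 242² = 58564.
Difference: 59536 − 58564 = 972.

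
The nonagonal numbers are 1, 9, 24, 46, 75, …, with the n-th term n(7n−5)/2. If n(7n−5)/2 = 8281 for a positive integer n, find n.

Set n(7n−5)/2 = 8281, giving 7n² − 5n − 16562 = 0.
The discriminant is 25 + 56·8281 = 463761, and √463761 = 681.
So n = (5 + 681) / 14 = 686/14 = 49.

49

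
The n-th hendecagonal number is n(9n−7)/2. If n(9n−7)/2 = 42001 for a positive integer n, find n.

Set n(9n−7)/2 = 42001, giving 9n² − 7n − 84002 = 0.
The discriminant is 49 + 72·42001 = 3024121, and √3024121 = 1739.
So n = (7 + 1739) / 18 = 1746/18 = 97.

97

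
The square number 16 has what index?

4

We need n² = 16, so n = √16 = 4.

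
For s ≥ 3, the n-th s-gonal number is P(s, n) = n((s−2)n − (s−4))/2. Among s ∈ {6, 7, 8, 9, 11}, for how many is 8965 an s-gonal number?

s = 6: P(6, 67) = 8911 and P(6, 68) = 9180; 8965 is not s-gonal.
s = 7: P(7, 60) = 8910 and P(7, 61) = 9211; 8965 is not s-gonal.
s = 8: P(8, 55) = 8965. ✓
s = 9: P(9, 50) = 8625 and P(9, 51) = 8976; 8965 is not s-gonal.
s = 11: P(11, 45) = 8955 and P(11, 46) = 9361; 8965 is not s-gonal.
Hits: s ∈ {8} → 1.

1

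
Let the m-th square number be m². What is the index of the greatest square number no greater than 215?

14

Solve n² ≤ 215 for integer n.
n = 14 gives 196 ≤ 215, while n = 15 gives 225 > 215; so the answer is index 14.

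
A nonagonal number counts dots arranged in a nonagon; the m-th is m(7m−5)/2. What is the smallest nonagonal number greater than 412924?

Solve n(7n−5)/2 > 412924 for integer n.
The largest n with value ≤ 412924 is 343 (since 410914 ≤ 412924 < 413316), so the first above is n = 344, value 413316.

413316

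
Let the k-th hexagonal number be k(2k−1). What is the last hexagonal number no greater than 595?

561

Solve n(2n−1) ≤ 595 for integer n.
n = 17 gives 561 ≤ 595, while n = 18 gives 630 > 595; so the answer is 561.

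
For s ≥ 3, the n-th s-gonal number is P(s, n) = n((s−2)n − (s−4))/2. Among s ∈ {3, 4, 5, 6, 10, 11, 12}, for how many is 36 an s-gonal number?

s = 3: P(3, 8) = 36. ✓
s = 4: P(4, 6) = 36. ✓
s = 5: P(5, 5) = 35 and P(5, 6) = 51; 36 is not s-gonal.
s = 6: P(6, 4) = 28 and P(6, 5) = 45; 36 is not s-gonal.
s = 10: P(10, 3) = 27 and P(10, 4) = 52; 36 is not s-gonal.
s = 11: P(11, 3) = 30 and P(11, 4) = 58; 36 is not s-gonal.
s = 12: P(12, 3) = 33 and P(12, 4) = 64; 36 is not s-gonal.
Hits: s ∈ {3, 4} → 2.

2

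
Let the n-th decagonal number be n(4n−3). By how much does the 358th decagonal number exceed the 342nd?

358·(4·358 − 3) = 511582 and 342·(4·342 − 3) = 466830.
Difference: 511582 − 466830 = 44752.

44752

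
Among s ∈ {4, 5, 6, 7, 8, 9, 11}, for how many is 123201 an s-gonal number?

s = 4: P(4, 351) = 123201. ✓
s = 5: P(5, 286) = 122551 and P(5, 287) = 123410; 123201 is not s-gonal.
s = 6: P(6, 248) = 122760 and P(6, 249) = 123753; 123201 is not s-gonal.
s = 7: P(7, 222) = 122877 and P(7, 223) = 123988; 123201 is not s-gonal.
s = 8: P(8, 202) = 122008 and P(8, 203) = 123221; 123201 is not s-gonal.
s = 9: P(9, 187) = 121924 and P(9, 188) = 123234; 123201 is not s-gonal.
s = 11: P(11, 165) = 121935 and P(11, 166) = 123421; 123201 is not s-gonal.
Hits: s ∈ {4} → 1.

1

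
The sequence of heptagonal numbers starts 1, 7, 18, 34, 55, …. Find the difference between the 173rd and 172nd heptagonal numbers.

861

Consecutive heptagonal numbers differ by 5n − 4: here 5·173 − 4 = 861.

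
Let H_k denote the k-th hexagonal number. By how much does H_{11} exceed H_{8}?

11·(2·11 − 1) = 231 and 8·(2·8 − 1) = 120.
Difference: 231 − 120 = 111.

111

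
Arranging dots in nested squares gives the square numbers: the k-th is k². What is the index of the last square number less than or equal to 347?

18

Solve n² ≤ 347 for integer n.
n = 18 gives 324 ≤ 347, while n = 19 gives 361 > 347; so the answer is index 18.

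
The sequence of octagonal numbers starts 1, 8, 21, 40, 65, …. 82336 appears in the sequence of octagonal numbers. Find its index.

166

Set n(3n−2) = 82336, giving 3n² − 2n − 82336 = 0.
The discriminant is 4 + 12·82336 = 988036, and √988036 = 994.
So n = (2 + 994) / 6 = 996/6 = 166.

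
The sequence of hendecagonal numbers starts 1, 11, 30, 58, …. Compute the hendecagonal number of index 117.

61191

117·(9·117 − 7)/2 = 117·1046/2 = 117·523 = 61191.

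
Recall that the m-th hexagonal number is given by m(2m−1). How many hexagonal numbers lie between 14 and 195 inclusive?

The n-th hexagonal number is n(2n−1).
Smallest index with value ≥ 14: n = 3 (giving 15).
Largest index with value ≤ 195: n = 10 (giving 190).
Indices 3 through 10: 8 terms.

8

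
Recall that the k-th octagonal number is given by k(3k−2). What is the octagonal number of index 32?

The 32nd octagonal number is n(3n−2) with n = 32.
32·(3·32 − 2) = 32·94 = 3008.

3008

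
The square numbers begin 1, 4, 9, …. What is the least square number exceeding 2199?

2209

Solve n² > 2199 for integer n.
The largest n with value ≤ 2199 is 46 (since 2116 ≤ 2199 < 2209), so the first above is n = 47, value 2209.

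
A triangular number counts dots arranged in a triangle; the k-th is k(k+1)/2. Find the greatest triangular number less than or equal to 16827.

Solve n(n+1)/2 ≤ 16827 for integer n.
n = 182 gives 16653 ≤ 16827, while n = 183 gives 16836 > 16827; so the answer is 16653.

16653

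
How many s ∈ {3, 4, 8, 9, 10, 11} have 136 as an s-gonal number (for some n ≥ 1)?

1

s = 3: P(3, 16) = 136. ✓
s = 4: P(4, 11) = 121 and P(4, 12) = 144; 136 is not s-gonal.
s = 8: P(8, 7) = 133 and P(8, 8) = 176; 136 is not s-gonal.
s = 9: P(9, 6) = 111 and P(9, 7) = 154; 136 is not s-gonal.
s = 10: P(10, 6) = 126 and P(10, 7) = 175; 136 is not s-gonal.
s = 11: P(11, 5) = 95 and P(11, 6) = 141; 136 is not s-gonal.
Hits: s ∈ {3} → 1.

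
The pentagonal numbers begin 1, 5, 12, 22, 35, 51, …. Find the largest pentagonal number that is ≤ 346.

Solve n(3n−1)/2 ≤ 346 for integer n.
n = 15 gives 330 ≤ 346, while n = 16 gives 376 > 346; so the answer is 330.

330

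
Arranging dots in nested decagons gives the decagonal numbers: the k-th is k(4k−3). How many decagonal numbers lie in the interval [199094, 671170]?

187

The n-th decagonal number is n(4n−3).
Smallest index with value ≥ 199094: n = 224 (giving 200032).
Largest index with value ≤ 671170: n = 410 (giving 671170).
Indices 224 through 410: 187 terms.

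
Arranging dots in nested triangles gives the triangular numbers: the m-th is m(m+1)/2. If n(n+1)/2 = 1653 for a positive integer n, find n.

Set n(n+1)/2 = 1653, giving n² + n − 3306 = 0.
So n = (-1 + 115) / 2 = 114/2 = 57.

57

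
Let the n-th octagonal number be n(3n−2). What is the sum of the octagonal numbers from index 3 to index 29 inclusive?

24786

Σ i(3i−2) = 3Σi² − 2Σi over i = 3..29.
Σi = 435 − 3 = 432 and Σi² = 8555 − 5 = 8550.
3·8550 − 2·432 = 24786.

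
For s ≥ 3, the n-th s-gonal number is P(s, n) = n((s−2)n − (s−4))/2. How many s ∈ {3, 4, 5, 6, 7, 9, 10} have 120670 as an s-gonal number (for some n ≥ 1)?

s = 3: P(3, 490) = 120295 and P(3, 491) = 120786; 120670 is not s-gonal.
s = 4: P(4, 347) = 120409 and P(4, 348) = 121104; 120670 is not s-gonal.
s = 5: P(5, 283) = 119992 and P(5, 284) = 120842; 120670 is not s-gonal.
s = 6: P(6, 245) = 119805 and P(6, 246) = 120786; 120670 is not s-gonal.
s = 7: P(7, 220) = 120670. ✓
s = 9: P(9, 186) = 120621 and P(9, 187) = 121924; 120670 is not s-gonal.
s = 10: P(10, 174) = 120582 and P(10, 175) = 121975; 120670 is not s-gonal.
Hits: s ∈ {7} → 1.

1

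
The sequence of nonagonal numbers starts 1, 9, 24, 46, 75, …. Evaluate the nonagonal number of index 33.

3729

The 33rd nonagonal number is n(7n−5)/2 with n = 33.
33·(7·33 − 5)/2 = 33·226/2 = 33·113 = 3729.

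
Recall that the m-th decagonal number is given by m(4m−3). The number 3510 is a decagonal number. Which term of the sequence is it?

Set n(4n−3) = 3510, giving 4n² − 3n − 3510 = 0.
The discriminant is 9 + 16·3510 = 56169, and √56169 = 237.
So n = (3 + 237) / 8 = 240/8 = 30.
Check: 30·(4·30 − 3) = 3510. ✓

30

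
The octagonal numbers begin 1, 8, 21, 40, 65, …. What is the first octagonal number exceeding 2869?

3008

Solve n(3n−2) > 2869 for integer n.
The largest n with value ≤ 2869 is 31 (since 2821 ≤ 2869 < 3008), so the first above is n = 32, value 3008.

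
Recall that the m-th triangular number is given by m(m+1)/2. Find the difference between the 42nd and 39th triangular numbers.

123

42·43/2 = 903 and 39·40/2 = 780.
Difference: 903 − 780 = 123.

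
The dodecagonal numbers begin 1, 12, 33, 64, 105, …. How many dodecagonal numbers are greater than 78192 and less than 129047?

The n-th dodecagonal number is n(5n−4).
Smallest index with value > 78192: n = 126 (giving 78876).
Largest index with value < 129047: n = 161 (giving 128961).
Indices 126 through 161: 36 terms.

36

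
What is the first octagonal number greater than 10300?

Solve n(3n−2) > 10300 for integer n.
The largest n with value ≤ 10300 is 58 (since 9976 ≤ 10300 < 10325), so the first above is n = 59, value 10325.

10325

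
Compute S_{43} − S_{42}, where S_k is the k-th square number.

n² − (n−1)² = 2n − 1, so 43² − 42² = 2·43 − 1 = 85.

85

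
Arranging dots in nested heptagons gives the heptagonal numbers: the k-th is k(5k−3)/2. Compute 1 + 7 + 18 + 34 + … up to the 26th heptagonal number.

14976

Σ i(5i−3)/2 = (5Σi² − 3Σi) / 2 over i = 1..26.
Σi = 351 and Σi² = 6201.
(5·6201 − 3·351) / 2 = 29952/2 = 14976.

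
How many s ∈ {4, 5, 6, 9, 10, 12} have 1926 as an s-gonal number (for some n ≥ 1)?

1

s = 4: P(4, 43) = 1849 and P(4, 44) = 1936; 1926 is not s-gonal.
s = 5: P(5, 36) = 1926. ✓
s = 6: P(6, 31) = 1891 and P(6, 32) = 2016; 1926 is not s-gonal.
s = 9: P(9, 23) = 1794 and P(9, 24) = 1956; 1926 is not s-gonal.
s = 10: P(10, 22) = 1870 and P(10, 23) = 2047; 1926 is not s-gonal.
s = 12: P(12, 20) = 1920 and P(12, 21) = 2121; 1926 is not s-gonal.
Hits: s ∈ {5} → 1.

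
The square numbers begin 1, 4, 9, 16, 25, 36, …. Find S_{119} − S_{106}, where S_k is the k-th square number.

119² = 14161 and 106² = 11236.
Difference: 14161 − 11236 = 2925.

2925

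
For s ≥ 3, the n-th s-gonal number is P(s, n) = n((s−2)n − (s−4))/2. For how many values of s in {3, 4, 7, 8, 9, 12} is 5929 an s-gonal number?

s = 3: P(3, 108) = 5886 and P(3, 109) = 5995; 5929 is not s-gonal.
s = 4: P(4, 77) = 5929. ✓
s = 7: P(7, 49) = 5929. ✓
s = 8: P(8, 44) = 5720 and P(8, 45) = 5985; 5929 is not s-gonal.
s = 9: P(9, 41) = 5781 and P(9, 42) = 6069; 5929 is not s-gonal.
s = 12: P(12, 34) = 5644 and P(12, 35) = 5985; 5929 is not s-gonal.
Hits: s ∈ {4, 7} → 2.

2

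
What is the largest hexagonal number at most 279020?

Solve n(2n−1) ≤ 279020 for integer n.
n = 373 gives 277885 ≤ 279020, while n = 374 gives 279378 > 279020; so the answer is 277885.

277885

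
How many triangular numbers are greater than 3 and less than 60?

8

The n-th triangular number is n(n+1)/2.
Smallest index with value > 3: n = 3 (giving 6).
Largest index with value < 60: n = 10 (giving 55).
Indices 3 through 10: 8 terms.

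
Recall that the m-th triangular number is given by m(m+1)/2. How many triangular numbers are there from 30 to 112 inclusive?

The n-th triangular number is n(n+1)/2.
Smallest index with value ≥ 30: n = 8 (giving 36).
Largest index with value ≤ 112: n = 14 (giving 105).
Indices 8 through 14: 7 terms.

7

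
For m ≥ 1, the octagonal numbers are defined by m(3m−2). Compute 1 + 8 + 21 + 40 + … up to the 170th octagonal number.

4927365

Σ i(3i−2) = 3Σi² − 2Σi over i = 1..170.
Σi = 14535 and Σi² = 1652145.
3·1652145 − 2·14535 = 4927365.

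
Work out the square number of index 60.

3600

The 60th square number is n² with n = 60.
60² = 3600.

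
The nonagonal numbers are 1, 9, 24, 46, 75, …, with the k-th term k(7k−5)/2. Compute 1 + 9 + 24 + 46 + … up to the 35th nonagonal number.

Σ i(7i−5)/2 = (7Σi² − 5Σi) / 2 over i = 1..35.
Σi = 630 and Σi² = 14910.
(7·14910 − 5·630) / 2 = 101220/2 = 50610.

50610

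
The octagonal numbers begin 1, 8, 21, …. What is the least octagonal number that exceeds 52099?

52801

Solve n(3n−2) > 52099 for integer n.
The largest n with value ≤ 52099 is 132 (since 52008 ≤ 52099 < 52801), so the first above is n = 133, value 52801.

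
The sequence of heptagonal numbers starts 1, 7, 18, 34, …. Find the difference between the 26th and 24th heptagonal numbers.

26·(5·26 − 3)/2 = 1651 and 24·(5·24 − 3)/2 = 1404.
Difference: 1651 − 1404 = 247.

247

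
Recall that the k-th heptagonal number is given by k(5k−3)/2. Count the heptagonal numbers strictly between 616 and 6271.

34

The n-th heptagonal number is n(5n−3)/2.
Smallest index with value > 616: n = 17 (giving 697).
Largest index with value < 6271: n = 50 (giving 6175).
Indices 17 through 50: 34 terms.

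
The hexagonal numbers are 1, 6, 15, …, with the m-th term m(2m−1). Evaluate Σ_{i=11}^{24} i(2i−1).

8785

Σ i(2i−1) = 2Σi² − Σi over i = 11..24.
Σi = 300 − 55 = 245 and Σi² = 4900 − 385 = 4515.
2·4515 − 1·245 = 8785.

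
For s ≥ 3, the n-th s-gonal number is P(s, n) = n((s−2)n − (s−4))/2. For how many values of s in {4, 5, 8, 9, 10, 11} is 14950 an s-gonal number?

1

s = 4: P(4, 122) = 14884 and P(4, 123) = 15129; 14950 is not s-gonal.
s = 5: P(5, 100) = 14950. ✓
s = 8: P(8, 70) = 14560 and P(8, 71) = 14981; 14950 is not s-gonal.
s = 9: P(9, 65) = 14625 and P(9, 66) = 15081; 14950 is not s-gonal.
s = 10: P(10, 61) = 14701 and P(10, 62) = 15190; 14950 is not s-gonal.
s = 11: P(11, 58) = 14935 and P(11, 59) = 15458; 14950 is not s-gonal.
Hits: s ∈ {5} → 1.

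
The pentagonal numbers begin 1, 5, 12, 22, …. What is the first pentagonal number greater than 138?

145

Solve n(3n−1)/2 > 138 for integer n.
The largest n with value ≤ 138 is 9 (since 117 ≤ 138 < 145), so the first above is n = 10, value 145.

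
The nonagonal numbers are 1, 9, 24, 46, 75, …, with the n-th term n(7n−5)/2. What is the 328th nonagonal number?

328·(7·328 − 5)/2 = 328·2291/2 = 375724.

375724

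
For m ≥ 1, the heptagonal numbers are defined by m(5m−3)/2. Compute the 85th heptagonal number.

17935

The 85th heptagonal number is n(5n−3)/2 with n = 85.
85·(5·85 − 3)/2 = 85·422/2 = 85·211 = 17935.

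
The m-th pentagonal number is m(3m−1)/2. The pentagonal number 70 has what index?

7

Set n(3n−1)/2 = 70, giving 3n² − n − 140 = 0.
So n = (1 + 41) / 6 = 42/6 = 7.
Check: 7·(3·7 − 1)/2 = 70. ✓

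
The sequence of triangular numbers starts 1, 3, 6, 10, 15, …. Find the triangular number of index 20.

210

The 20th triangular number is n(n+1)/2 with n = 20.
20·21/2 = 420/2 = 210.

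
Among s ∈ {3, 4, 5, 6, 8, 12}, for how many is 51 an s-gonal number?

s = 3: P(3, 9) = 45 and P(3, 10) = 55; 51 is not s-gonal.
s = 4: P(4, 7) = 49 and P(4, 8) = 64; 51 is not s-gonal.
s = 5: P(5, 6) = 51. ✓
s = 6: P(6, 5) = 45 and P(6, 6) = 66; 51 is not s-gonal.
s = 8: P(8, 4) = 40 and P(8, 5) = 65; 51 is not s-gonal.
s = 12: P(12, 3) = 33 and P(12, 4) = 64; 51 is not s-gonal.
Hits: s ∈ {5} → 1.

1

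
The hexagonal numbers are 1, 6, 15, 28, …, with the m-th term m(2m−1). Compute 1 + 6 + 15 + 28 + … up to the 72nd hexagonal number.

251412

Σ i(2i−1) = 2Σi² − Σi over i = 1..72.
Σi = 2628 and Σi² = 127020.
2·127020 − 1·2628 = 251412.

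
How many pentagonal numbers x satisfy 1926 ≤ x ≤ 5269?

24

The n-th pentagonal number is n(3n−1)/2.
Smallest index with value ≥ 1926: n = 36 (giving 1926).
Largest index with value ≤ 5269: n = 59 (giving 5192).
Indices 36 through 59: 24 terms.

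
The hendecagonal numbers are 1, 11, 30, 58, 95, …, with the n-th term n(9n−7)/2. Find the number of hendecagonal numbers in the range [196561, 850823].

226

The n-th hendecagonal number is n(9n−7)/2.
Smallest index with value ≥ 196561: n = 210 (giving 197715).
Largest index with value ≤ 850823: n = 435 (giving 849990).
Indices 210 through 435: 226 terms.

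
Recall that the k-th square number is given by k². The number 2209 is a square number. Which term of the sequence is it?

47

We need n² = 2209, so n = √2209 = 47.
Check: 47² = 2209. ✓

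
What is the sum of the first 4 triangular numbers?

Σ i(i+1)/2 = (Σi² + Σi) / 2 over i = 1..4.
Σi = 10 and Σi² = 30.
(1·30 + 1·10) / 2 = 40/2 = 20.

20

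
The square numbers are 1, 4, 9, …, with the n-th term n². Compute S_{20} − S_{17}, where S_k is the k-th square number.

111

20² = 400 and 17² = 289.
Difference: 400 − 289 = 111.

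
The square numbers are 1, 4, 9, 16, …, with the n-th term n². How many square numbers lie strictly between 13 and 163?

9

The n-th square number is n².
Smallest index with value > 13: n = 4 (giving 16).
Largest index with value < 163: n = 12 (giving 144).
Indices 4 through 12: 9 terms.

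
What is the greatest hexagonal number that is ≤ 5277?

5151

Solve n(2n−1) ≤ 5277 for integer n.
n = 51 gives 5151 ≤ 5277, while n = 52 gives 5356 > 5277; so the answer is 5151.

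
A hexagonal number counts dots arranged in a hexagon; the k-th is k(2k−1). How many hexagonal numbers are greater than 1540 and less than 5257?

The n-th hexagonal number is n(2n−1).
Smallest index with value > 1540: n = 29 (giving 1653).
Largest index with value < 5257: n = 51 (giving 5151).
Indices 29 through 51: 23 terms.

23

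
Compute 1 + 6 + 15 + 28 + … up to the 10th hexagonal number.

Σ i(2i−1) = 2Σi² − Σi over i = 1..10.
Σi = 55 and Σi² = 385.
2·385 − 1·55 = 715.

715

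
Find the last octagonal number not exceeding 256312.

255208

Solve n(3n−2) ≤ 256312 for integer n.
n = 292 gives 255208 ≤ 256312, while n = 293 gives 256961 > 256312; so the answer is 255208.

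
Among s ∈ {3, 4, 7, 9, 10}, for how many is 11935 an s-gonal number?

s = 3: P(3, 154) = 11935. ✓
s = 4: P(4, 109) = 11881 and P(4, 110) = 12100; 11935 is not s-gonal.
s = 7: P(7, 69) = 11799 and P(7, 70) = 12145; 11935 is not s-gonal.
s = 9: P(9, 58) = 11629 and P(9, 59) = 12036; 11935 is not s-gonal.
s = 10: P(10, 55) = 11935. ✓
Hits: s ∈ {3, 10} → 2.

2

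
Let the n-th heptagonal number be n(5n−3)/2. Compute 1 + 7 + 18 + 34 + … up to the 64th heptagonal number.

220480

Σ i(5i−3)/2 = (5Σi² − 3Σi) / 2 over i = 1..64.
Σi = 2080 and Σi² = 89440.
(5·89440 − 3·2080) / 2 = 440960/2 = 220480.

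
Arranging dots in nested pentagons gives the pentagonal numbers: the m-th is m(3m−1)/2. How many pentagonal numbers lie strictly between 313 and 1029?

The n-th pentagonal number is n(3n−1)/2.
Smallest index with value > 313: n = 15 (giving 330).
Largest index with value < 1029: n = 26 (giving 1001).
Indices 15 through 26: 12 terms.

12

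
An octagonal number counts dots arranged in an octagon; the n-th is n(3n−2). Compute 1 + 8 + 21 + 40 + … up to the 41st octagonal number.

69741

Σ i(3i−2) = 3Σi² − 2Σi over i = 1..41.
Σi = 861 and Σi² = 23821.
3·23821 − 2·861 = 69741.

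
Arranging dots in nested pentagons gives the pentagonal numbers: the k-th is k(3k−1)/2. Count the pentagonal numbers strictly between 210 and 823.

11

The n-th pentagonal number is n(3n−1)/2.
Smallest index with value > 210: n = 13 (giving 247).
Largest index with value < 823: n = 23 (giving 782).
Indices 13 through 23: 11 terms.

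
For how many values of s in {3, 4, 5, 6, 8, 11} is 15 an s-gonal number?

s = 3: P(3, 5) = 15. ✓
s = 4: P(4, 3) = 9 and P(4, 4) = 16; 15 is not s-gonal.
s = 5: P(5, 3) = 12 and P(5, 4) = 22; 15 is not s-gonal.
s = 6: P(6, 3) = 15. ✓
s = 8: P(8, 2) = 8 and P(8, 3) = 21; 15 is not s-gonal.
s = 11: P(11, 2) = 11 and P(11, 3) = 30; 15 is not s-gonal.
Hits: s ∈ {3, 6} → 2.

2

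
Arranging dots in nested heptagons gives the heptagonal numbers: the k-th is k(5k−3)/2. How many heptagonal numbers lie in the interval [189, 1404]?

16

The n-th heptagonal number is n(5n−3)/2.
Smallest index with value ≥ 189: n = 9 (giving 189).
Largest index with value ≤ 1404: n = 24 (giving 1404).
Indices 9 through 24: 16 terms.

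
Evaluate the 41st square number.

41² = 1681.

1681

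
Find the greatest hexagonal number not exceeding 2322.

2278

Solve n(2n−1) ≤ 2322 for integer n.
n = 34 gives 2278 ≤ 2322, while n = 35 gives 2415 > 2322; so the answer is 2278.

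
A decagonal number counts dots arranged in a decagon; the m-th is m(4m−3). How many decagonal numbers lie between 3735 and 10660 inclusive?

The n-th decagonal number is n(4n−3).
Smallest index with value ≥ 3735: n = 31 (giving 3751).
Largest index with value ≤ 10660: n = 52 (giving 10660).
Indices 31 through 52: 22 terms.

22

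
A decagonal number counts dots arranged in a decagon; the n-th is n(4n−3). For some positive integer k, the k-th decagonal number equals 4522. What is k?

34

Set n(4n−3) = 4522, giving 4n² − 3n − 4522 = 0.
So n = (3 + 269) / 8 = 272/8 = 34.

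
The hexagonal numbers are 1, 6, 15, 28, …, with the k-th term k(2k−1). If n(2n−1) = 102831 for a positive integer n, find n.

Set n(2n−1) = 102831, giving 2n² − n − 102831 = 0.
The discriminant is 1 + 8·102831 = 822649, and √822649 = 907.
So n = (1 + 907) / 4 = 908/4 = 227.

227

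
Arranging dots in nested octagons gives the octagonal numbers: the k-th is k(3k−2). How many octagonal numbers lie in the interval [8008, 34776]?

57

The n-th octagonal number is n(3n−2).
Smallest index with value ≥ 8008: n = 52 (giving 8008).
Largest index with value ≤ 34776: n = 108 (giving 34776).
Indices 52 through 108: 57 terms.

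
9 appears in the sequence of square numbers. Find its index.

We need n² = 9, so n = √9 = 3.

3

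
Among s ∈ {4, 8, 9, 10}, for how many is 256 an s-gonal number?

s = 4: P(4, 16) = 256. ✓
s = 8: P(8, 9) = 225 and P(8, 10) = 280; 256 is not s-gonal.
s = 9: P(9, 8) = 204 and P(9, 9) = 261; 256 is not s-gonal.
s = 10: P(10, 8) = 232 and P(10, 9) = 297; 256 is not s-gonal.
Hits: s ∈ {4} → 1.

1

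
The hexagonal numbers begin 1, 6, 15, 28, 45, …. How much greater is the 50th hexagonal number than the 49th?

197

Consecutive hexagonal numbers differ by 4n − 3: here 4·50 − 3 = 197.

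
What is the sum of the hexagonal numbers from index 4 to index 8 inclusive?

350

Σ i(2i−1) = 2Σi² − Σi over i = 4..8.
Σi = 36 − 6 = 30 and Σi² = 204 − 14 = 190.
2·190 − 1·30 = 350.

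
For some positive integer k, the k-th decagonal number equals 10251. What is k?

Set n(4n−3) = 10251, giving 4n² − 3n − 10251 = 0.
The discriminant is 9 + 16·10251 = 164025, and √164025 = 405.
So n = (3 + 405) / 8 = 408/8 = 51.
Check: 51·(4·51 − 3) = 10251. ✓

51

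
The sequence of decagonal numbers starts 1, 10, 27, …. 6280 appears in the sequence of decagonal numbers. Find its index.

Set n(4n−3) = 6280, giving 4n² − 3n − 6280 = 0.
So n = (3 + 317) / 8 = 320/8 = 40.
Check: 40·(4·40 − 3) = 6280. ✓

40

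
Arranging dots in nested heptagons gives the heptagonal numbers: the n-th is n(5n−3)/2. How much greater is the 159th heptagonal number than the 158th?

Consecutive heptagonal numbers differ by 5n − 4: here 5·159 − 4 = 791.

791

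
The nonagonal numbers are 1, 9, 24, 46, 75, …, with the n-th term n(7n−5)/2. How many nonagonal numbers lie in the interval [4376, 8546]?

The n-th nonagonal number is n(7n−5)/2.
Smallest index with value ≥ 4376: n = 36 (giving 4446).
Largest index with value ≤ 8546: n = 49 (giving 8281).
Indices 36 through 49: 14 terms.

14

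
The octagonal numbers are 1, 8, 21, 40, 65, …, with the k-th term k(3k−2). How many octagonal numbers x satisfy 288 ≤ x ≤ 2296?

The n-th octagonal number is n(3n−2).
Smallest index with value ≥ 288: n = 11 (giving 341).
Largest index with value ≤ 2296: n = 28 (giving 2296).
Indices 11 through 28: 18 terms.

18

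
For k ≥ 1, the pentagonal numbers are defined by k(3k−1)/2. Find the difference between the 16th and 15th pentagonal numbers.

46

Consecutive pentagonal numbers differ by 3n − 2: here 3·16 − 2 = 46.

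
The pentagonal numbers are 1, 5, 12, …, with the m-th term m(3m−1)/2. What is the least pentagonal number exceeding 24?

35

Solve n(3n−1)/2 > 24 for integer n.
The largest n with value ≤ 24 is 4 (since 22 ≤ 24 < 35), so the first above is n = 5, value 35.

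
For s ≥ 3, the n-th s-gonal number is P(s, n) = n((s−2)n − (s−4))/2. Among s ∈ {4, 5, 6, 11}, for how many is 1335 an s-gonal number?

s = 4: P(4, 36) = 1296 and P(4, 37) = 1369; 1335 is not s-gonal.
s = 5: P(5, 30) = 1335. ✓
s = 6: P(6, 26) = 1326 and P(6, 27) = 1431; 1335 is not s-gonal.
s = 11: P(11, 17) = 1241 and P(11, 18) = 1395; 1335 is not s-gonal.
Hits: s ∈ {5} → 1.

1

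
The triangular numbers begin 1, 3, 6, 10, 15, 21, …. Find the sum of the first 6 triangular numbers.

Σ i(i+1)/2 = (Σi² + Σi) / 2 over i = 1..6.
Σi = 21 and Σi² = 91.
(1·91 + 1·21) / 2 = 112/2 = 56.

56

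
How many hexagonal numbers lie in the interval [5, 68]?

5

The n-th hexagonal number is n(2n−1).
Smallest index with value ≥ 5: n = 2 (giving 6).
Largest index with value ≤ 68: n = 6 (giving 66).
Indices 2 through 6: 5 terms.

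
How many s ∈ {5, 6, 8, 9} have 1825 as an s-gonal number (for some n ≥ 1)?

s = 5: P(5, 35) = 1820 and P(5, 36) = 1926; 1825 is not s-gonal.
s = 6: P(6, 30) = 1770 and P(6, 31) = 1891; 1825 is not s-gonal.
s = 8: P(8, 25) = 1825. ✓
s = 9: P(9, 23) = 1794 and P(9, 24) = 1956; 1825 is not s-gonal.
Hits: s ∈ {8} → 1.

1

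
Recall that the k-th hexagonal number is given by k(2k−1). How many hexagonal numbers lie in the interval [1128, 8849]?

The n-th hexagonal number is n(2n−1).
Smallest index with value ≥ 1128: n = 24 (giving 1128).
Largest index with value ≤ 8849: n = 66 (giving 8646).
Indices 24 through 66: 43 terms.

43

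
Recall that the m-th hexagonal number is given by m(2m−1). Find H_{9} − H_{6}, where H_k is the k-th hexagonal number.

87

9·(2·9 − 1) = 153 and 6·(2·6 − 1) = 66.
Difference: 153 − 66 = 87.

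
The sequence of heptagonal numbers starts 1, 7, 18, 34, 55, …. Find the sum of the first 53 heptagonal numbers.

Σ i(5i−3)/2 = (5Σi² − 3Σi) / 2 over i = 1..53.
Σi = 1431 and Σi² = 51039.
(5·51039 − 3·1431) / 2 = 250902/2 = 125451.

125451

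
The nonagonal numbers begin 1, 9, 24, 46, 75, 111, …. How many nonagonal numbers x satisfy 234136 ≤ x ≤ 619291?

The n-th nonagonal number is n(7n−5)/2.
Smallest index with value ≥ 234136: n = 259 (giving 234136).
Largest index with value ≤ 619291: n = 421 (giving 619291).
Indices 259 through 421: 163 terms.

163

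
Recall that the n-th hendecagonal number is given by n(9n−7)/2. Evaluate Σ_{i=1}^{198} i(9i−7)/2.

Σ i(9i−7)/2 = (9Σi² − 7Σi) / 2 over i = 1..198.
Σi = 19701 and Σi² = 2607099.
(9·2607099 − 7·19701) / 2 = 23325984/2 = 11662992.

11662992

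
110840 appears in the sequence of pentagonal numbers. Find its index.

Set n(3n−1)/2 = 110840, giving 3n² − n − 221680 = 0.
The discriminant is 1 + 24·110840 = 2660161, and √2660161 = 1631.
So n = (1 + 1631) / 6 = 1632/6 = 272.

272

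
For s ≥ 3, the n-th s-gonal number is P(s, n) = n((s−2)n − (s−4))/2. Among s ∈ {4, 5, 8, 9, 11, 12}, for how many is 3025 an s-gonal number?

2

s = 4: P(4, 55) = 3025. ✓
s = 5: P(5, 45) = 3015 and P(5, 46) = 3151; 3025 is not s-gonal.
s = 8: P(8, 32) = 3008 and P(8, 33) = 3201; 3025 is not s-gonal.
s = 9: P(9, 29) = 2871 and P(9, 30) = 3075; 3025 is not s-gonal.
s = 11: P(11, 26) = 2951 and P(11, 27) = 3186; 3025 is not s-gonal.
s = 12: P(12, 25) = 3025. ✓
Hits: s ∈ {4, 12} → 2.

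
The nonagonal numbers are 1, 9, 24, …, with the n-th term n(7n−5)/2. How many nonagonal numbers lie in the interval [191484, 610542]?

The n-th nonagonal number is n(7n−5)/2.
Smallest index with value ≥ 191484: n = 235 (giving 192700).
Largest index with value ≤ 610542: n = 418 (giving 610489).
Indices 235 through 418: 184 terms.

184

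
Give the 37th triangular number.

The 37th triangular number is n(n+1)/2 with n = 37.
37·38/2 = 1406/2 = 703.

703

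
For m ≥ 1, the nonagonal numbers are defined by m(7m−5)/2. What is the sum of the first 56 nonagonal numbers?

Σ i(7i−5)/2 = (7Σi² − 5Σi) / 2 over i = 1..56.
Σi = 1596 and Σi² = 60116.
(7·60116 − 5·1596) / 2 = 412832/2 = 206416.

206416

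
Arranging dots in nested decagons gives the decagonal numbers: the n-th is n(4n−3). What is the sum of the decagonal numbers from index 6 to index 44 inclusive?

114335

Σ i(4i−3) = 4Σi² − 3Σi over i = 6..44.
Σi = 990 − 15 = 975 and Σi² = 29370 − 55 = 29315.
4·29315 − 3·975 = 114335.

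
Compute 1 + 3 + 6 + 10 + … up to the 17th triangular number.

969

Σ i(i+1)/2 = (Σi² + Σi) / 2 over i = 1..17.
Σi = 153 and Σi² = 1785.
(1·1785 + 1·153) / 2 = 1938/2 = 969.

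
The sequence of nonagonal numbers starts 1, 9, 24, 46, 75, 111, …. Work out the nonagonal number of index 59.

12036

59·(7·59 − 5)/2 = 59·408/2 = 59·204 = 12036.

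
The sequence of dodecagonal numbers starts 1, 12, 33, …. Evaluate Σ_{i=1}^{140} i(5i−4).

Σ i(5i−4) = 5Σi² − 4Σi over i = 1..140.
Σi = 9870 and Σi² = 924490.
5·924490 − 4·9870 = 4582970.

4582970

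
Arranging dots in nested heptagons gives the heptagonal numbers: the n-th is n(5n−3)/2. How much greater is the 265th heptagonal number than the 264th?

Consecutive heptagonal numbers differ by 5n − 4: here 5·265 − 4 = 1321.

1321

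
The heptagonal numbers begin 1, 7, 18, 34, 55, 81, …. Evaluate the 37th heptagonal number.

3367

The 37th heptagonal number is n(5n−3)/2 with n = 37.
37·(5·37 − 3)/2 = 37·182/2 = 37·91 = 3367.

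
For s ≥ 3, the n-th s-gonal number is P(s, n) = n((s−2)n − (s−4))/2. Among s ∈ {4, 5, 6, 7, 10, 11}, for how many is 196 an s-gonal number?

2

s = 4: P(4, 14) = 196. ✓
s = 5: P(5, 11) = 176 and P(5, 12) = 210; 196 is not s-gonal.
s = 6: P(6, 10) = 190 and P(6, 11) = 231; 196 is not s-gonal.
s = 7: P(7, 9) = 189 and P(7, 10) = 235; 196 is not s-gonal.
s = 10: P(10, 7) = 175 and P(10, 8) = 232; 196 is not s-gonal.
s = 11: P(11, 7) = 196. ✓
Hits: s ∈ {4, 11} → 2.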